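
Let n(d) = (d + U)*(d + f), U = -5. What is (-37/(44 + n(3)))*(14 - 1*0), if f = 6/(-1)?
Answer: -259/25 ≈ -10.360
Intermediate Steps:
f = -6 (f = 6*(-1) = -6)
n(d) = (-6 + d)*(-5 + d) (n(d) = (d - 5)*(d - 6) = (-5 + d)*(-6 + d) = (-6 + d)*(-5 + d))
(-37/(44 + n(3)))*(14 - 1*0) = (-37/(44 + (30 + 3² - 11*3)))*(14 - 1*0) = (-37/(44 + (30 + 9 - 33)))*(14 + 0) = -37/(44 + 6)*14 = -37/50*14 = -259/25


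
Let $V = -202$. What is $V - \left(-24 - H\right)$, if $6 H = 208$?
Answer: $- \frac{430}{3} \approx -143.33$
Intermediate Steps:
$H = \frac{104}{3}$ ($H = \frac{1}{6} \cdot 208 = \frac{104}{3} \approx 34.667$)
$V - \left(-24 - H\right) = -202 - \left(-24 - \frac{104}{3}\right) = -202 - - \frac{176}{3} = -202 + \frac{176}{3} = - \frac{430}{3}$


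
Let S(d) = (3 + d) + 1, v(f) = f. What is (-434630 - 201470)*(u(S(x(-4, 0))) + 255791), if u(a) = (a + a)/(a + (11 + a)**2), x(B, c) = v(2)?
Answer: -9599812177540/59 ≈ -1.6271e+11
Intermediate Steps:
x(B, c) = 2
S(d) = 4 + d
u(a) = 2*a/(a + (11 + a)**2) (u(a) = (2*a)/(a + (11 + a)**2) = 2*a/(a + (11 + a)**2))
(-434630 - 201470)*(u(S(x(-4, 0))) + 255791) = (-434630 - 201470)*(2*(4 + 2)/((4 + 2) + (11 + (4 + 2))**2) + 255791) = -636100*(2*6/(6 + (11 + 6)**2) + 255791) = -636100*(2*6/(6 + 17**2) + 255791) = -636100*(2*6/(6 + 289) + 255791) = -636100*(2*6/295 + 255791) = -636100*(2*6*(1/295) + 255791) = -636100*(12/295 + 255791) = -636100*75458357/295 = -9599812177540/59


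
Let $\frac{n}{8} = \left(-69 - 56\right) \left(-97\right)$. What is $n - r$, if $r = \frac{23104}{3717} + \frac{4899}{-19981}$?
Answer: $\frac{7203686137559}{74269377} \approx 96994.0$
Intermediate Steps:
$r = \frac{443431441}{74269377}$ ($r = 23104 \cdot \frac{1}{3717} + 4899 \left(- \frac{1}{19981}\right) = \frac{23104}{3717} - \frac{4899}{19981} = \frac{443431441}{74269377} \approx 5.9706$)
$n = 97000$ ($n = 8 \left(-69 - 56\right) \left(-97\right) = 8 \left(\left(-125\right) \left(-97\right)\right) = 8 \cdot 12125 = 97000$)
$n - r = 97000 - \frac{443431441}{74269377} = \frac{7203686137559}{74269377}$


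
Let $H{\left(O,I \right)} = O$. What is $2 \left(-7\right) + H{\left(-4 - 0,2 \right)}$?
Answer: $-18$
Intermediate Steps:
$2 \left(-7\right) + H{\left(-4 - 0,2 \right)} = 2 \left(-7\right) - 4 = -14 + \left(-4 + 0\right) = -14 - 4 = -18$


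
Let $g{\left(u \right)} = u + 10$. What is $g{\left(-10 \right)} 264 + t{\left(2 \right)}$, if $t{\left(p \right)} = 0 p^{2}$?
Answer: $0$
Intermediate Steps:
$g{\left(u \right)} = 10 + u$
$t{\left(p \right)} = 0$
$g{\left(-10 \right)} 264 + t{\left(2 \right)} = \left(10 - 10\right) 264 + 0 = 0 \cdot 264 + 0 = 0 + 0 = 0$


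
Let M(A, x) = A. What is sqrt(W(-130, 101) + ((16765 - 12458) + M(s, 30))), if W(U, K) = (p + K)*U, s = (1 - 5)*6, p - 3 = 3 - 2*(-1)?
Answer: I*sqrt(9887) ≈ 99.433*I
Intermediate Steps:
p = 8 (p = 3 + (3 - 2*(-1)) = 3 + (3 + 2) = 3 + 5 = 8)
s = -24 (s = -4*6 = -24)
W(U, K) = U*(8 + K) (W(U, K) = (8 + K)*U = U*(8 + K))
sqrt(W(-130, 101) + ((16765 - 12458) + M(s, 30))) = sqrt(-130*(8 + 101) + ((16765 - 12458) - 24)) = sqrt(-130*109 + (4307 - 24)) = sqrt(-14170 + 4283) = sqrt(-9887) = I*sqrt(9887)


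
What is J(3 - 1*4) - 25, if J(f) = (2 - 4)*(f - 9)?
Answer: -5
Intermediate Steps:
J(f) = 18 - 2*f (J(f) = -2*(-9 + f) = 18 - 2*f)
J(3 - 1*4) - 25 = (18 - 2*(3 - 1*4)) - 25 = (18 - 2*(3 - 4)) - 25 = (18 - 2*(-1)) - 25 = (18 + 2) - 25 = 20 - 25 = -5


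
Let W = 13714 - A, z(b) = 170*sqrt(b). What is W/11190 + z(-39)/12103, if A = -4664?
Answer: 3063/1865 + 170*I*sqrt(39)/12103 ≈ 1.6424 + 0.087718*I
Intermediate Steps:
W = 18378 (W = 13714 - 1*(-4664) = 13714 + 4664 = 18378)
W/11190 + z(-39)/12103 = 18378/11190 + (170*sqrt(-39))/12103 = 18378*(1/11190) + (170*(I*sqrt(39)))*(1/12103) = 3063/1865 + (170*I*sqrt(39))*(1/12103) = 3063/1865 + 170*I*sqrt(39)/12103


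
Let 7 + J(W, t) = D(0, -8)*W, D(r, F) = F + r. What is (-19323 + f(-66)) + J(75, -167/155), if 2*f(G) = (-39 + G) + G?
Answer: -40031/2 ≈ -20016.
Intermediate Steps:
f(G) = -39/2 + G (f(G) = ((-39 + G) + G)/2 = (-39 + 2*G)/2 = -39/2 + G)
J(W, t) = -7 - 8*W (J(W, t) = -7 + (-8 + 0)*W = -7 - 8*W)
(-19323 + f(-66)) + J(75, -167/155) = (-19323 + (-39/2 - 66)) + (-7 - 8*75) = (-19323 - 171/2) + (-7 - 600) = -38817/2 - 607 = -40031/2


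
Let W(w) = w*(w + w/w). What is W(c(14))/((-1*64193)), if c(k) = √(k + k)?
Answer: -28/64193 - 2*√7/64193 ≈ -0.00051862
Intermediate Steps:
c(k) = √2*√k (c(k) = √(2*k) = √2*√k)
W(w) = w*(1 + w) (W(w) = w*(w + 1) = w*(1 + w))
W(c(14))/((-1*64193)) = ((√2*√14)*(1 + √2*√14))/((-1*64193)) = ((2*√7)*(1 + 2*√7))/(-64193) = (2*√7*(1 + 2*√7))*(-1/64193) = -2*√7*(1 + 2*√7)/64193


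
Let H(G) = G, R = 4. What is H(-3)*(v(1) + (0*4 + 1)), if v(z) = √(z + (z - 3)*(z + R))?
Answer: -3 - 9*I ≈ -3.0 - 9.0*I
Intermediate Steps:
v(z) = √(z + (-3 + z)*(4 + z)) (v(z) = √(z + (z - 3)*(z + 4)) = √(z + (-3 + z)*(4 + z)))
H(-3)*(v(1) + (0*4 + 1)) = -3*(√(-12 + 1² + 2*1) + (0*4 + 1)) = -3*(√(-12 + 1 + 2) + (0 + 1)) = -3*(√(-9) + 1) = -3*(3*I + 1) = -3*(1 + 3*I) = -3 - 9*I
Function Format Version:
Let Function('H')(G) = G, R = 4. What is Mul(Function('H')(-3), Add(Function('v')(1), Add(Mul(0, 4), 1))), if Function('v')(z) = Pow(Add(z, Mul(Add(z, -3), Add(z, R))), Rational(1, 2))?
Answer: Add(-3, Mul(-9, I)) ≈ Add(-3.0000, Mul(-9.0000, I))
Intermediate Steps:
Function('v')(z) = Pow(Add(z, Mul(Add(-3, z), Add(4, z))), Rational(1, 2)) (Function('v')(z) = Pow(Add(z, Mul(Add(z, -3), Add(z, 4))), Rational(1, 2)) = Pow(Add(z, Mul(Add(-3, z), Add(4, z))), Rational(1, 2)))
Mul(Function('H')(-3), Add(Function('v')(1), Add(Mul(0, 4), 1))) = Mul(-3, Add(Pow(Add(-12, Pow(1, 2), Mul(2, 1)), Rational(1, 2)), Add(Mul(0, 4), 1))) = Mul(-3, Add(Pow(Add(-12, 1, 2), Rational(1, 2)), Add(0, 1))) = Mul(-3, Add(Pow(-9, Rational(1, 2)), 1)) = Mul(-3, Add(Mul(3, I), 1)) = Mul(-3, Add(1, Mul(3, I))) = Add(-3, Mul(-9, I))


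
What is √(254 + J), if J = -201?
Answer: √53 ≈ 7.2801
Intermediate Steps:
√(254 + J) = √(254 - 201) = √53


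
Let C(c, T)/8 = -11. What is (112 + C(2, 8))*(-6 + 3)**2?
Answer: 216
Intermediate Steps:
C(c, T) = -88 (C(c, T) = 8*(-11) = -88)
(112 + C(2, 8))*(-6 + 3)**2 = (112 - 88)*(-6 + 3)**2 = 24*(-3)**2 = 24*9 = 216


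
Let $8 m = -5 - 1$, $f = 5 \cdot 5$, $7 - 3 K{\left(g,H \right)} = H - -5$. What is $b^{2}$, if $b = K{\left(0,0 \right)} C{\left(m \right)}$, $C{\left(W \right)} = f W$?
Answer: $\frac{625}{4} \approx 156.25$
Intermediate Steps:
$K{\left(g,H \right)} = \frac{2}{3} - \frac{H}{3}$ ($K{\left(g,H \right)} = \frac{7}{3} - \frac{H - -5}{3} = \frac{7}{3} - \frac{H + 5}{3} = \frac{7}{3} - \frac{5 + H}{3} = \frac{7}{3} - \left(\frac{5}{3} + \frac{H}{3}\right) = \frac{2}{3} - \frac{H}{3}$)
$f = 25$
$m = - \frac{3}{4}$ ($m = \frac{-5 - 1}{8} = \frac{1}{8} \left(-6\right) = - \frac{3}{4} \approx -0.75$)
$C{\left(W \right)} = 25 W$
$b = - \frac{25}{2}$ ($b = \left(\frac{2}{3} - 0\right) 25 \left(- \frac{3}{4}\right) = \left(\frac{2}{3} + 0\right) \left(- \frac{75}{4}\right) = \frac{2}{3} \left(- \frac{75}{4}\right) = - \frac{25}{2} \approx -12.5$)
$b^{2} = \left(- \frac{25}{2}\right)^{2} = \frac{625}{4}$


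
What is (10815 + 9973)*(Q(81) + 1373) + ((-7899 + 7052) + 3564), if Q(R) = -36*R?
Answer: -32073167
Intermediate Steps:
(10815 + 9973)*(Q(81) + 1373) + ((-7899 + 7052) + 3564) = (10815 + 9973)*(-36*81 + 1373) + ((-7899 + 7052) + 3564) = 20788*(-2916 + 1373) + (-847 + 3564) = 20788*(-1543) + 2717 = -32075884 + 2717 = -32073167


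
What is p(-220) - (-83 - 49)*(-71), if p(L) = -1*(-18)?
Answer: -9354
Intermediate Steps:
p(L) = 18
p(-220) - (-83 - 49)*(-71) = 18 - (-83 - 49)*(-71) = 18 - (-132)*(-71) = 18 - 1*9372 = 18 - 9372 = -9354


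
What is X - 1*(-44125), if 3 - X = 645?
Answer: 43483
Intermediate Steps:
X = -642 (X = 3 - 1*645 = 3 - 645 = -642)
X - 1*(-44125) = -642 - 1*(-44125) = -642 + 44125 = 43483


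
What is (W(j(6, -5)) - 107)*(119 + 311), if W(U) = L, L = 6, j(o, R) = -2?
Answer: -43430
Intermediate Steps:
W(U) = 6
(W(j(6, -5)) - 107)*(119 + 311) = (6 - 107)*(119 + 311) = -101*430 = -43430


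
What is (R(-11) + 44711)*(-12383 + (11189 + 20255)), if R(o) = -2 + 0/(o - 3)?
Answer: 852198249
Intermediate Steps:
R(o) = -2 (R(o) = -2 + 0/(-3 + o) = -2 + 0 = -2)
(R(-11) + 44711)*(-12383 + (11189 + 20255)) = (-2 + 44711)*(-12383 + (11189 + 20255)) = 44709*(-12383 + 31444) = 44709*19061 = 852198249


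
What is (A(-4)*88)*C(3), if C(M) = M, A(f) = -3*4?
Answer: -3168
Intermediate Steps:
A(f) = -12
(A(-4)*88)*C(3) = -12*88*3 = -1056*3 = -3168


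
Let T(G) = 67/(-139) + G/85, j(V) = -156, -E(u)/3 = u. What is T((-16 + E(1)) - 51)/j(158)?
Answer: 3085/368628 ≈ 0.0083689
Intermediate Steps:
E(u) = -3*u
T(G) = -67/139 + G/85 (T(G) = 67*(-1/139) + G*(1/85) = -67/139 + G/85)
T((-16 + E(1)) - 51)/j(158) = (-67/139 + ((-16 - 3*1) - 51)/85)/(-156) = (-67/139 + ((-16 - 3) - 51)/85)*(-1/156) = (-67/139 + (-19 - 51)/85)*(-1/156) = (-67/139 + (1/85)*(-70))*(-1/156) = (-67/139 - 14/17)*(-1/156) = -3085/2363*(-1/156) = 3085/368628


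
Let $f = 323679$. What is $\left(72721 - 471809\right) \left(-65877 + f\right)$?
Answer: $-102885684576$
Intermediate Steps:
$\left(72721 - 471809\right) \left(-65877 + f\right) = \left(72721 - 471809\right) \left(-65877 + 323679\right) = \left(-399088\right) 257802 = -102885684576$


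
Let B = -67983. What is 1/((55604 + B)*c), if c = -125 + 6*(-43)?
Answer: 1/4741157 ≈ 2.1092e-7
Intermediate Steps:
c = -383 (c = -125 - 258 = -383)
1/((55604 + B)*c) = 1/((55604 - 67983)*(-383)) = -1/383/(-12379) = -1/12379*(-1/383) = 1/4741157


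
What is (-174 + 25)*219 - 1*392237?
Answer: -424868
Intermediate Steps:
(-174 + 25)*219 - 1*392237 = -149*219 - 392237 = -32631 - 392237 = -424868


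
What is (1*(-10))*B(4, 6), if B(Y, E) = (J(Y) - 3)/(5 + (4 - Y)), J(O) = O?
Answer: -2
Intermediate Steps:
B(Y, E) = (-3 + Y)/(9 - Y) (B(Y, E) = (Y - 3)/(5 + (4 - Y)) = (-3 + Y)/(9 - Y))
(1*(-10))*B(4, 6) = (1*(-10))*((3 - 1*4)/(-9 + 4)) = -10*(3 - 4)/(-5) = -(-2)*(-1) = -10*⅕ = -2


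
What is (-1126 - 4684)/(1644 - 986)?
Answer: -415/47 ≈ -8.8298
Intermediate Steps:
(-1126 - 4684)/(1644 - 986) = -5810/658 = -5810*1/658 = -415/47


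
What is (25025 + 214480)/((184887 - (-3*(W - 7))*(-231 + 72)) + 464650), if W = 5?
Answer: 239505/650491 ≈ 0.36819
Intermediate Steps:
(25025 + 214480)/((184887 - (-3*(W - 7))*(-231 + 72)) + 464650) = (25025 + 214480)/((184887 - (-3*(5 - 7))*(-231 + 72)) + 464650) = 239505/((184887 - (-3*(-2))*(-159)) + 464650) = 239505/((184887 - 6*(-159)) + 464650) = 239505/((184887 - 1*(-954)) + 464650) = 239505/((184887 + 954) + 464650) = 239505/(185841 + 464650) = 239505/650491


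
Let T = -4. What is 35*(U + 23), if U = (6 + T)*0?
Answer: 805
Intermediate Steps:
U = 0 (U = (6 - 4)*0 = 2*0 = 0)
35*(U + 23) = 35*(0 + 23) = 35*23 = 805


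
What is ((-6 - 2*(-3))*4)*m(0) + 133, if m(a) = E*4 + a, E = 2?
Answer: 133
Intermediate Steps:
m(a) = 8 + a (m(a) = 2*4 + a = 8 + a)
((-6 - 2*(-3))*4)*m(0) + 133 = ((-6 - 2*(-3))*4)*(8 + 0) + 133 = ((-6 + 6)*4)*8 + 133 = (0*4)*8 + 133 = 0*8 + 133 = 0 + 133 = 133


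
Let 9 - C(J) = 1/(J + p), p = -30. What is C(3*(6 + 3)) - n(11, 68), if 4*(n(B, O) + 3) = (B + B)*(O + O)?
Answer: -2207/3 ≈ -735.67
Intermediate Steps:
C(J) = 9 - 1/(-30 + J) (C(J) = 9 - 1/(J - 30) = 9 - 1/(-30 + J))
n(B, O) = -3 + B*O (n(B, O) = -3 + ((B + B)*(O + O))/4 = -3 + ((2*B)*(2*O))/4 = -3 + (4*B*O)/4 = -3 + B*O)
C(3*(6 + 3)) - n(11, 68) = (-271 + 9*(3*(6 + 3)))/(-30 + 3*(6 + 3)) - (-3 + 11*68) = (-271 + 9*(3*9))/(-30 + 3*9) - (-3 + 748) = (-271 + 9*27)/(-30 + 27) - 1*745 = (-271 + 243)/(-3) - 745 = -⅓*(-28) - 745 = 28/3 - 745 = -2207/3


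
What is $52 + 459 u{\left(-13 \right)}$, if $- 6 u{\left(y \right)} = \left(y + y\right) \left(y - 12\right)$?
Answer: $-49673$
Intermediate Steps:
$u{\left(y \right)} = - \frac{y \left(-12 + y\right)}{3}$ ($u{\left(y \right)} = - \frac{\left(y + y\right) \left(y - 12\right)}{6} = - \frac{2 y \left(-12 + y\right)}{6} = - \frac{y \left(-12 + y\right)}{3}$)
$52 + 459 u{\left(-13 \right)} = 52 + 459 \cdot \frac{1}{3} \left(-13\right) \left(12 - -13\right) = 52 + 459 \cdot \frac{1}{3} \left(-13\right) \left(12 + 13\right) = 52 + 459 \cdot \frac{1}{3} \left(-13\right) 25 = 52 + 459 \left(- \frac{325}{3}\right) = 52 - 49725 = -49673$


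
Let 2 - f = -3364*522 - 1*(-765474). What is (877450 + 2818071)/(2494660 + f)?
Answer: 3695521/3485196 ≈ 1.0603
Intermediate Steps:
f = 990536 (f = 2 - (-3364*522 - 1*(-765474)) = 2 - (-1756008 + 765474) = 2 - 1*(-990534) = 2 + 990534 = 990536)
(877450 + 2818071)/(2494660 + f) = (877450 + 2818071)/(2494660 + 990536) = 3695521/3485196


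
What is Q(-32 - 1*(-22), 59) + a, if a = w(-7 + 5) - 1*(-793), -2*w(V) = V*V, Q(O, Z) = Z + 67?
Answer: 917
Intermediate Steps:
Q(O, Z) = 67 + Z
w(V) = -V²/2 (w(V) = -V*V/2 = -V²/2)
a = 791 (a = -(-7 + 5)²/2 - 1*(-793) = -½*(-2)² + 793 = -½*4 + 793 = -2 + 793 = 791)
Q(-32 - 1*(-22), 59) + a = (67 + 59) + 791 = 126 + 791 = 917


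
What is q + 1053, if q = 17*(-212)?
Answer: -2551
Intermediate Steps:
q = -3604
q + 1053 = -3604 + 1053 = -2551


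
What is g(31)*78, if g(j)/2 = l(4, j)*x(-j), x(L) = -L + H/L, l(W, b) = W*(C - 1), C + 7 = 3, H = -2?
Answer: -3004560/31 ≈ -96921.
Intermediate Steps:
C = -4 (C = -7 + 3 = -4)
l(W, b) = -5*W (l(W, b) = W*(-4 - 1) = W*(-5) = -5*W)
x(L) = -L - 2/L
g(j) = -80/j - 40*j (g(j) = 2*((-5*4)*(-(-1)*j - 2*(-1/j))) = 2*(-20*(j - (-2)/j)) = 2*(-20*(j + 2/j)) = 2*(-40/j - 20*j) = -80/j - 40*j)
g(31)*78 = (-80/31 - 40*31)*78 = (-80*1/31 - 1240)*78 = (-80/31 - 1240)*78 = -38520/31*78 = -3004560/31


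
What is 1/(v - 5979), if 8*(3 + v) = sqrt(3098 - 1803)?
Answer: -382848/2290195441 - 8*sqrt(1295)/2290195441 ≈ -0.00016729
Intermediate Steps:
v = -3 + sqrt(1295)/8 (v = -3 + sqrt(3098 - 1803)/8 = -3 + sqrt(1295)/8 ≈ 1.4983)
1/(v - 5979) = 1/((-3 + sqrt(1295)/8) - 5979) = 1/(-5982 + sqrt(1295)/8)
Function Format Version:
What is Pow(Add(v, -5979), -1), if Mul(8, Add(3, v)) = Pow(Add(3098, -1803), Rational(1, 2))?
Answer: Add(Rational(-382848, 2290195441), Mul(Rational(-8, 2290195441), Pow(1295, Rational(1, 2)))) ≈ -0.00016729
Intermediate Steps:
v = Add(-3, Mul(Rational(1, 8), Pow(1295, Rational(1, 2)))) (v = Add(-3, Mul(Rational(1, 8), Pow(Add(3098, -1803), Rational(1, 2)))) = Add(-3, Mul(Rational(1, 8), Pow(1295, Rational(1, 2)))) ≈ 1.4983)
Pow(Add(v, -5979), -1) = Pow(Add(Add(-3, Mul(Rational(1, 8), Pow(1295, Rational(1, 2)))), -5979), -1) = Pow(Add(-5982, Mul(Rational(1, 8), Pow(1295, Rational(1, 2)))), -1)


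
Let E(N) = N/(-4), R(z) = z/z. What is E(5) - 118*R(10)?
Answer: -477/4 ≈ -119.25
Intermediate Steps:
R(z) = 1
E(N) = -N/4 (E(N) = N*(-¼) = -N/4)
E(5) - 118*R(10) = -¼*5 - 118*1 = -5/4 - 118 = -477/4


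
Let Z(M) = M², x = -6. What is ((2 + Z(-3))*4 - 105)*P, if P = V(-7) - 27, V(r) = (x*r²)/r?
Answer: -915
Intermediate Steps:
V(r) = -6*r (V(r) = (-6*r²)/r = -6*r)
P = 15 (P = -6*(-7) - 27 = 42 - 27 = 15)
((2 + Z(-3))*4 - 105)*P = ((2 + (-3)²)*4 - 105)*15 = ((2 + 9)*4 - 105)*15 = (11*4 - 105)*15 = (44 - 105)*15 = -61*15 = -915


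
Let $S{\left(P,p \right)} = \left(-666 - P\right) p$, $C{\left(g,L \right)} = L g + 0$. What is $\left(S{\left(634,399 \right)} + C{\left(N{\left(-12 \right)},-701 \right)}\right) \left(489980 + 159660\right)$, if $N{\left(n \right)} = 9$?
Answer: $-341066846760$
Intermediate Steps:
$C{\left(g,L \right)} = L g$
$S{\left(P,p \right)} = p \left(-666 - P\right)$
$\left(S{\left(634,399 \right)} + C{\left(N{\left(-12 \right)},-701 \right)}\right) \left(489980 + 159660\right) = \left(\left(-1\right) 399 \left(666 + 634\right) - 6309\right) \left(489980 + 159660\right) = \left(\left(-1\right) 399 \cdot 1300 - 6309\right) 649640 = \left(-518700 - 6309\right) 649640 = \left(-525009\right) 649640 = -341066846760$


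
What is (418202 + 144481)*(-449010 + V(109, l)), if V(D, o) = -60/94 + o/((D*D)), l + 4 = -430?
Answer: -141081904661438334/558407 ≈ -2.5265e+11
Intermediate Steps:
l = -434 (l = -4 - 430 = -434)
V(D, o) = -30/47 + o/D**2 (V(D, o) = -60*1/94 + o/(D**2) = -30/47 + o/D**2)
(418202 + 144481)*(-449010 + V(109, l)) = (418202 + 144481)*(-449010 + (-30/47 - 434/109**2)) = 562683*(-449010 + (-30/47 - 434*1/11881)) = 562683*(-449010 + (-30/47 - 434/11881)) = 562683*(-449010 - 376828/558407) = 562683*(-250730703898/558407) = -141081904661438334/558407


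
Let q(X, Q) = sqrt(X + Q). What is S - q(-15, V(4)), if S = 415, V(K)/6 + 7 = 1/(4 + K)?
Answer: 415 - 15*I/2 ≈ 415.0 - 7.5*I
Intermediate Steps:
V(K) = -42 + 6/(4 + K)
q(X, Q) = sqrt(Q + X)
S - q(-15, V(4)) = 415 - sqrt(6*(-27 - 7*4)/(4 + 4) - 15) = 415 - sqrt(6*(-27 - 28)/8 - 15) = 415 - sqrt(6*(1/8)*(-55) - 15) = 415 - sqrt(-165/4 - 15) = 415 - sqrt(-225/4) = 415 - 15*I/2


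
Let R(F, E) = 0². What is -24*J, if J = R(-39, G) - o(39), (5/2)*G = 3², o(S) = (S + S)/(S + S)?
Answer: 24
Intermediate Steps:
o(S) = 1 (o(S) = (2*S)/((2*S)) = (2*S)*(1/(2*S)) = 1)
G = 18/5 (G = (⅖)*3² = (⅖)*9 = 18/5 ≈ 3.6000)
R(F, E) = 0
J = -1 (J = 0 - 1*1 = 0 - 1 = -1)
-24*J = -24*(-1) = 24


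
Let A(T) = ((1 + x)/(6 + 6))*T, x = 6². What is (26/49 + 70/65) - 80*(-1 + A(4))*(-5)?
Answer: 8666272/1911 ≈ 4534.9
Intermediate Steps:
x = 36
A(T) = 37*T/12 (A(T) = ((1 + 36)/(6 + 6))*T = (37/12)*T = (37*(1/12))*T = 37*T/12)
(26/49 + 70/65) - 80*(-1 + A(4))*(-5) = (26/49 + 70/65) - 80*(-1 + (37/12)*4)*(-5) = (26*(1/49) + 70*(1/65)) - 80*(-1 + 37/3)*(-5) = (26/49 + 14/13) - 2720*(-5)/3 = 1024/637 - 80*(-170/3) = 1024/637 + 13600/3 = 8666272/1911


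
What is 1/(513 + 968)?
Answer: 1/1481 ≈ 0.00067522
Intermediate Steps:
1/(513 + 968) = 1/1481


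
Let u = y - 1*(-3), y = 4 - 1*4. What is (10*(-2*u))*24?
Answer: -1440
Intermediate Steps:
y = 0 (y = 4 - 4 = 0)
u = 3 (u = 0 - 1*(-3) = 0 + 3 = 3)
(10*(-2*u))*24 = (10*(-2*3))*24 = (10*(-6))*24 = -60*24 = -1440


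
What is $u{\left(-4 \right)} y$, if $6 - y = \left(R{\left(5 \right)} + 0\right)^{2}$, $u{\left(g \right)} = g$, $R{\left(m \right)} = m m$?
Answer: $2476$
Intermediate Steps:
$R{\left(m \right)} = m^{2}$
$y = -619$ ($y = 6 - \left(5^{2} + 0\right)^{2} = 6 - \left(25 + 0\right)^{2} = 6 - 25^{2} = 6 - 625 = -619$)
$u{\left(-4 \right)} y = \left(-4\right) \left(-619\right) = 2476$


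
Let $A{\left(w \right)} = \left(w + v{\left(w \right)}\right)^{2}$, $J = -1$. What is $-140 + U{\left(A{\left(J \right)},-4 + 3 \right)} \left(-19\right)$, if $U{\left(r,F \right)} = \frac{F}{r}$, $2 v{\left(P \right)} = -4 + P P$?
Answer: $- \frac{3424}{25} \approx -136.96$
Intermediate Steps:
$v{\left(P \right)} = -2 + \frac{P^{2}}{2}$ ($v{\left(P \right)} = \frac{-4 + P P}{2} = \frac{-4 + P^{2}}{2} = -2 + \frac{P^{2}}{2}$)
$A{\left(w \right)} = \left(-2 + w + \frac{w^{2}}{2}\right)^{2}$ ($A{\left(w \right)} = \left(w + \left(-2 + \frac{w^{2}}{2}\right)\right)^{2} = \left(-2 + w + \frac{w^{2}}{2}\right)^{2}$)
$-140 + U{\left(A{\left(J \right)},-4 + 3 \right)} \left(-19\right) = -140 + \frac{-4 + 3}{\frac{1}{4} \left(-4 + \left(-1\right)^{2} + 2 \left(-1\right)\right)^{2}} \left(-19\right) = -140 + - \frac{1}{\frac{1}{4} \left(-4 + 1 - 2\right)^{2}} \left(-19\right) = -140 + - \frac{1}{\frac{1}{4} \left(-5\right)^{2}} \left(-19\right) = -140 + - \frac{1}{\frac{1}{4} \cdot 25} \left(-19\right) = -140 + - \frac{1}{\frac{25}{4}} \left(-19\right) = -140 + \left(-1\right) \frac{4}{25} \left(-19\right) = -140 - - \frac{76}{25} = -140 + \frac{76}{25} = - \frac{3424}{25}$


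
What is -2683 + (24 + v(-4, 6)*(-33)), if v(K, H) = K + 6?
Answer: -2725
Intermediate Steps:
v(K, H) = 6 + K
-2683 + (24 + v(-4, 6)*(-33)) = -2683 + (24 + (6 - 4)*(-33)) = -2683 + (24 + 2*(-33)) = -2683 + (24 - 66) = -2683 - 42 = -2725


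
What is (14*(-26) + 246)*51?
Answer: -6018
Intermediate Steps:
(14*(-26) + 246)*51 = (-364 + 246)*51 = -118*51 = -6018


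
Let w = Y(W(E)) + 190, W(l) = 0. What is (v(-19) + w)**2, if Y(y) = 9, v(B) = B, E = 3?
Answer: 32400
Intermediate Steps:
w = 199 (w = 9 + 190 = 199)
(v(-19) + w)**2 = (-19 + 199)**2 = 180**2 = 32400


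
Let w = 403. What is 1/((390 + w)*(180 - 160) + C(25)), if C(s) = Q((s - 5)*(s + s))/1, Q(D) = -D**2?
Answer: -1/984140 ≈ -1.0161e-6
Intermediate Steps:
C(s) = -4*s**2*(-5 + s)**2 (C(s) = -((s - 5)*(s + s))**2/1 = -((-5 + s)*(2*s))**2*1 = -(2*s*(-5 + s))**2*1 = -4*s**2*(-5 + s)**2*1 = -4*s**2*(-5 + s)**2)
1/((390 + w)*(180 - 160) + C(25)) = 1/((390 + 403)*(180 - 160) - 4*25**2*(-5 + 25)**2) = 1/(793*20 - 4*625*20**2) = 1/(15860 - 4*625*400) = 1/(15860 - 1000000) = 1/(-984140) = -1/984140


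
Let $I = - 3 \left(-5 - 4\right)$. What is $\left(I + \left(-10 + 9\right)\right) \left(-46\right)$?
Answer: $-1196$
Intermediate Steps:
$I = 27$ ($I = \left(-3\right) \left(-9\right) = 27$)
$\left(I + \left(-10 + 9\right)\right) \left(-46\right) = \left(27 + \left(-10 + 9\right)\right) \left(-46\right) = \left(27 - 1\right) \left(-46\right) = 26 \left(-46\right) = -1196$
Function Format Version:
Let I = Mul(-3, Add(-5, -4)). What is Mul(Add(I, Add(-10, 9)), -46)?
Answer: -1196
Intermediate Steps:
I = 27 (I = Mul(-3, -9) = 27)
Mul(Add(I, Add(-10, 9)), -46) = Mul(Add(27, Add(-10, 9)), -46) = Mul(Add(27, -1), -46) = Mul(26, -46) = -1196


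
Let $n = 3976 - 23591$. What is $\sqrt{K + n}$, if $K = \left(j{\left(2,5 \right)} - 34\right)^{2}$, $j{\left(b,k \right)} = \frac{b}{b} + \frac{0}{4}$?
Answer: $i \sqrt{18526} \approx 136.11 i$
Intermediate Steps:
$j{\left(b,k \right)} = 1$ ($j{\left(b,k \right)} = 1 + 0 \cdot \frac{1}{4} = 1 + 0 = 1$)
$K = 1089$ ($K = \left(1 - 34\right)^{2} = \left(-33\right)^{2} = 1089$)
$n = -19615$
$\sqrt{K + n} = \sqrt{1089 - 19615} = \sqrt{-18526} = i \sqrt{18526}$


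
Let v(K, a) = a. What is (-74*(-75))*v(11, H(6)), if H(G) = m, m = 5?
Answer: 27750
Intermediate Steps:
H(G) = 5
(-74*(-75))*v(11, H(6)) = -74*(-75)*5 = 5550*5 = 27750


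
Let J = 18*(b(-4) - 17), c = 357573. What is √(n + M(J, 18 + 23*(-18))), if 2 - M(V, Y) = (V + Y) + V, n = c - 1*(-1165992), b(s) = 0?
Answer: 5*√60983 ≈ 1234.7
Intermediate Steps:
n = 1523565 (n = 357573 - 1*(-1165992) = 357573 + 1165992 = 1523565)
J = -306 (J = 18*(0 - 17) = 18*(-17) = -306)
M(V, Y) = 2 - Y - 2*V (M(V, Y) = 2 - ((V + Y) + V) = 2 - (Y + 2*V) = 2 + (-Y - 2*V) = 2 - Y - 2*V)
√(n + M(J, 18 + 23*(-18))) = √(1523565 + (2 - (18 + 23*(-18)) - 2*(-306))) = √(1523565 + (2 - (18 - 414) + 612)) = √(1523565 + (2 - 1*(-396) + 612)) = √(1523565 + (2 + 396 + 612)) = √(1523565 + 1010) = √1524575 = 5*√60983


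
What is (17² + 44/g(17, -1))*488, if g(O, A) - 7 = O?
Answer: 425780/3 ≈ 1.4193e+5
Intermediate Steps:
g(O, A) = 7 + O
(17² + 44/g(17, -1))*488 = (17² + 44/(7 + 17))*488 = (289 + 44/24)*488 = (289 + 44*(1/24))*488 = (289 + 11/6)*488 = (1745/6)*488 = 425780/3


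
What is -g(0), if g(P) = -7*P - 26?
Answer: 26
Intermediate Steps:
g(P) = -26 - 7*P
-g(0) = -(-26 - 7*0) = -(-26 + 0) = -1*(-26) = 26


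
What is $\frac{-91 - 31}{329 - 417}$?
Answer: $\frac{61}{44} \approx 1.3864$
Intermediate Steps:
$\frac{-91 - 31}{329 - 417} = \frac{-91 - 31}{-88} = \left(-122\right) \left(- \frac{1}{88}\right) = \frac{61}{44}$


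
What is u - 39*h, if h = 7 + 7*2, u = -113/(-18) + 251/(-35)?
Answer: -516533/630 ≈ -819.89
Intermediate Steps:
u = -563/630 (u = -113*(-1/18) + 251*(-1/35) = 113/18 - 251/35 = -563/630 ≈ -0.89365)
h = 21 (h = 7 + 14 = 21)
u - 39*h = -563/630 - 39*21 = -563/630 - 819 = -516533/630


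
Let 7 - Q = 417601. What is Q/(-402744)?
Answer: 69599/67124 ≈ 1.0369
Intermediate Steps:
Q = -417594 (Q = 7 - 1*417601 = 7 - 417601 = -417594)
Q/(-402744) = -417594/(-402744) = -417594*(-1/402744) = 69599/67124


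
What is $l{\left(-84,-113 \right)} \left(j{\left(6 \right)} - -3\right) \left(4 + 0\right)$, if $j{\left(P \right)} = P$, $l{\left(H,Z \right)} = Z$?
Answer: $-4068$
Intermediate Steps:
$l{\left(-84,-113 \right)} \left(j{\left(6 \right)} - -3\right) \left(4 + 0\right) = - 113 \left(6 - -3\right) \left(4 + 0\right) = - 113 \left(6 + 3\right) 4 = - 113 \cdot 9 \cdot 4 = \left(-113\right) 36 = -4068$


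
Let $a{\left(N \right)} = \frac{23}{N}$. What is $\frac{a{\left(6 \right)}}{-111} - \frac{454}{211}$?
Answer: $- \frac{307217}{140526} \approx -2.1862$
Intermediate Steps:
$\frac{a{\left(6 \right)}}{-111} - \frac{454}{211} = \frac{23 \cdot \frac{1}{6}}{-111} - \frac{454}{211} = 23 \cdot \frac{1}{6} \left(- \frac{1}{111}\right) - \frac{454}{211} = \frac{23}{6} \left(- \frac{1}{111}\right) - \frac{454}{211} = - \frac{23}{666} - \frac{454}{211} = - \frac{307217}{140526}$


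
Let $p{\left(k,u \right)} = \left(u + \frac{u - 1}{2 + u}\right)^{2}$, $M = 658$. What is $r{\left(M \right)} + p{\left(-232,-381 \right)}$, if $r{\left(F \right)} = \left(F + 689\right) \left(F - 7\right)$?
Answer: $\frac{146699258266}{143641} \approx 1.0213 \cdot 10^{6}$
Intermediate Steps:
$r{\left(F \right)} = \left(-7 + F\right) \left(689 + F\right)$ ($r{\left(F \right)} = \left(689 + F\right) \left(-7 + F\right) = \left(-7 + F\right) \left(689 + F\right)$)
$p{\left(k,u \right)} = \left(u + \frac{-1 + u}{2 + u}\right)^{2}$
$r{\left(M \right)} + p{\left(-232,-381 \right)} = \left(-4823 + 658^{2} + 682 \cdot 658\right) + \frac{\left(-1 + \left(-381\right)^{2} + 3 \left(-381\right)\right)^{2}}{\left(2 - 381\right)^{2}} = \left(-4823 + 432964 + 448756\right) + \frac{\left(-1 + 145161 - 1143\right)^{2}}{143641} = 876897 + \frac{144017^{2}}{143641} = 876897 + \frac{1}{143641} \cdot 20740896289 = 876897 + \frac{20740896289}{143641} = \frac{146699258266}{143641}$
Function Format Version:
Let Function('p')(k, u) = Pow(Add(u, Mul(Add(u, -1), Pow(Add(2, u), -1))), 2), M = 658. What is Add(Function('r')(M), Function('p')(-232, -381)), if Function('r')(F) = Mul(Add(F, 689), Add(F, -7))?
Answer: Rational(146699258266, 143641) ≈ 1.0213e+6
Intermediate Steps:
Function('r')(F) = Mul(Add(-7, F), Add(689, F)) (Function('r')(F) = Mul(Add(689, F), Add(-7, F)) = Mul(Add(-7, F), Add(689, F)))
Function('p')(k, u) = Pow(Add(u, Mul(Pow(Add(2, u), -1), Add(-1, u))), 2) (Function('p')(k, u) = Pow(Add(u, Mul(Add(-1, u), Pow(Add(2, u), -1))), 2) = Pow(Add(u, Mul(Pow(Add(2, u), -1), Add(-1, u))), 2))
Add(Function('r')(M), Function('p')(-232, -381)) = Add(Add(-4823, Pow(658, 2), Mul(682, 658)), Mul(Pow(Add(2, -381), -2), Pow(Add(-1, Pow(-381, 2), Mul(3, -381)), 2))) = Add(Add(-4823, 432964, 448756), Mul(Pow(-379, -2), Pow(Add(-1, 145161, -1143), 2))) = Add(876897, Mul(Rational(1, 143641), Pow(144017, 2))) = Add(876897, Mul(Rational(1, 143641), 20740896289)) = Add(876897, Rational(20740896289, 143641)) = Rational(146699258266, 143641)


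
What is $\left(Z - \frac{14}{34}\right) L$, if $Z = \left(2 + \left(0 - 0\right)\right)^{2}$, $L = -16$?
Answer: $- \frac{976}{17} \approx -57.412$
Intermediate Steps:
$Z = 4$ ($Z = \left(2 + \left(0 + 0\right)\right)^{2} = \left(2 + 0\right)^{2} = 2^{2} = 4$)
$\left(Z - \frac{14}{34}\right) L = \left(4 - \frac{14}{34}\right) \left(-16\right) = \left(4 - \frac{7}{17}\right) \left(-16\right) = \frac{61}{17} \left(-16\right) = - \frac{976}{17}$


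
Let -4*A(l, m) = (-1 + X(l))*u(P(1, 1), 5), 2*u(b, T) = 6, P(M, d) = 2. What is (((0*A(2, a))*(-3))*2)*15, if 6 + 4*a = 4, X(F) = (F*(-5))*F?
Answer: 0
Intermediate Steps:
X(F) = -5*F² (X(F) = (-5*F)*F = -5*F²)
u(b, T) = 3 (u(b, T) = (½)*6 = 3)
a = -½ (a = -3/2 + (¼)*4 = -3/2 + 1 = -½ ≈ -0.50000)
A(l, m) = ¾ + 15*l²/4 (A(l, m) = -(-1 - 5*l²)*3/4 = -(-3 - 15*l²)/4 = ¾ + 15*l²/4)
(((0*A(2, a))*(-3))*2)*15 = (((0*(¾ + (15/4)*2²))*(-3))*2)*15 = (((0*(¾ + (15/4)*4))*(-3))*2)*15 = (((0*(¾ + 15))*(-3))*2)*15 = (((0*(63/4))*(-3))*2)*15 = ((0*(-3))*2)*15 = (0*2)*15 = 0*15 = 0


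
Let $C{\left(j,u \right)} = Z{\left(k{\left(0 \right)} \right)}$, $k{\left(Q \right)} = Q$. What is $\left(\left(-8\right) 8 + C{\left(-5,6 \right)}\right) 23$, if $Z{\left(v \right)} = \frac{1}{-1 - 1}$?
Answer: $- \frac{2967}{2} \approx -1483.5$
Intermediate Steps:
$Z{\left(v \right)} = - \frac{1}{2}$ ($Z{\left(v \right)} = \frac{1}{-2} = - \frac{1}{2}$)
$C{\left(j,u \right)} = - \frac{1}{2}$
$\left(\left(-8\right) 8 + C{\left(-5,6 \right)}\right) 23 = \left(\left(-8\right) 8 - \frac{1}{2}\right) 23 = \left(-64 - \frac{1}{2}\right) 23 = \left(- \frac{129}{2}\right) 23 = - \frac{2967}{2}$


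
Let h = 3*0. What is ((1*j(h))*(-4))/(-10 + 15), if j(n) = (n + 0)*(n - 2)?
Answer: 0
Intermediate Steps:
h = 0
j(n) = n*(-2 + n)
((1*j(h))*(-4))/(-10 + 15) = ((1*(0*(-2 + 0)))*(-4))/(-10 + 15) = ((1*(0*(-2)))*(-4))/5 = ((1*0)*(-4))*(⅕) = (0*(-4))*(⅕) = 0*(⅕) = 0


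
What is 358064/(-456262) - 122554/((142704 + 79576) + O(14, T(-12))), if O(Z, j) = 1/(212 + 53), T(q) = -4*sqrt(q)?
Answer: -17954704055542/13437874278331 ≈ -1.3361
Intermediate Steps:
O(Z, j) = 1/265
358064/(-456262) - 122554/((142704 + 79576) + O(14, T(-12))) = 358064/(-456262) - 122554/((142704 + 79576) + 1/265) = 358064*(-1/456262) - 122554/(222280 + 1/265) = -179032/228131 - 122554/58904201/265 = -179032/228131 - 122554*265/58904201 = -179032/228131 - 32476810/58904201 = -17954704055542/13437874278331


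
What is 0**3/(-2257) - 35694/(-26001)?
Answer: 1322/963 ≈ 1.3728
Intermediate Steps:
0**3/(-2257) - 35694/(-26001) = 0*(-1/2257) - 35694*(-1/26001) = 0 + 1322/963 = 1322/963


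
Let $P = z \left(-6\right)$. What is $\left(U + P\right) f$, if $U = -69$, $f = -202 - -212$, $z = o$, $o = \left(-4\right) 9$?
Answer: $1470$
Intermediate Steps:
$o = -36$
$z = -36$
$P = 216$ ($P = \left(-36\right) \left(-6\right) = 216$)
$f = 10$ ($f = -202 + 212 = 10$)
$\left(U + P\right) f = \left(-69 + 216\right) 10 = 147 \cdot 10 = 1470$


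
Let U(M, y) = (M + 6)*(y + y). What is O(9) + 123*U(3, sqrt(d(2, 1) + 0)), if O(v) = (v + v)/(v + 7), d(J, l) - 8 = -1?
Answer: 9/8 + 2214*sqrt(7) ≈ 5858.8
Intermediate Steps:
d(J, l) = 7 (d(J, l) = 8 - 1 = 7)
U(M, y) = 2*y*(6 + M) (U(M, y) = (6 + M)*(2*y) = 2*y*(6 + M))
O(v) = 2*v/(7 + v) (O(v) = (2*v)/(7 + v) = 2*v/(7 + v))
O(9) + 123*U(3, sqrt(d(2, 1) + 0)) = 2*9/(7 + 9) + 123*(2*sqrt(7 + 0)*(6 + 3)) = 2*9/16 + 123*(2*sqrt(7)*9) = 2*9*(1/16) + 123*(18*sqrt(7)) = 9/8 + 2214*sqrt(7)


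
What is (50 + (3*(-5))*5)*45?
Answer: -1125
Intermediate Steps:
(50 + (3*(-5))*5)*45 = (50 - 15*5)*45 = (50 - 75)*45 = -25*45 = -1125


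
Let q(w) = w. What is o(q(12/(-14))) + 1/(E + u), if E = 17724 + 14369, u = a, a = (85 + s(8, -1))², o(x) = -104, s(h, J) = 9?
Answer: -4256615/40929 ≈ -104.00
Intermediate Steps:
a = 8836 (a = (85 + 9)² = 94² = 8836)
u = 8836
E = 32093
o(q(12/(-14))) + 1/(E + u) = -104 + 1/(32093 + 8836) = -104 + 1/40929 = -4256615/40929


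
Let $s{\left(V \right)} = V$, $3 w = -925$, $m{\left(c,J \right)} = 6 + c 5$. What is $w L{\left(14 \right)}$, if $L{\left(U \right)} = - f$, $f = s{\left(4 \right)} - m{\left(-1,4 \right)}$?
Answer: $925$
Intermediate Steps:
$m{\left(c,J \right)} = 6 + 5 c$
$w = - \frac{925}{3}$ ($w = \frac{1}{3} \left(-925\right) = - \frac{925}{3} \approx -308.33$)
$f = 3$ ($f = 4 - \left(6 + 5 \left(-1\right)\right) = 4 - \left(6 - 5\right) = 4 - 1 = 3$)
$L{\left(U \right)} = -3$ ($L{\left(U \right)} = \left(-1\right) 3 = -3$)
$w L{\left(14 \right)} = \left(- \frac{925}{3}\right) \left(-3\right) = 925$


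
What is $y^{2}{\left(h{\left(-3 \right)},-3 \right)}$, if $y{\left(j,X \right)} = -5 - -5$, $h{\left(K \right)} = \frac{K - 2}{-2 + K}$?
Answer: $0$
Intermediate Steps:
$h{\left(K \right)} = 1$ ($h{\left(K \right)} = \frac{-2 + K}{-2 + K} = 1$)
$y{\left(j,X \right)} = 0$ ($y{\left(j,X \right)} = -5 + 5 = 0$)
$y^{2}{\left(h{\left(-3 \right)},-3 \right)} = 0^{2} = 0$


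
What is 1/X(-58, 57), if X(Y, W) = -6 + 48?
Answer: 1/42 ≈ 0.023810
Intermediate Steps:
X(Y, W) = 42
1/X(-58, 57) = 1/42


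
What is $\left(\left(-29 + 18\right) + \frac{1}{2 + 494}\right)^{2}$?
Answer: $\frac{29757025}{246016} \approx 120.96$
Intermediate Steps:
$\left(\left(-29 + 18\right) + \frac{1}{2 + 494}\right)^{2} = \left(-11 + \frac{1}{496}\right)^{2} = \left(- \frac{5455}{496}\right)^{2} = \frac{29757025}{246016}$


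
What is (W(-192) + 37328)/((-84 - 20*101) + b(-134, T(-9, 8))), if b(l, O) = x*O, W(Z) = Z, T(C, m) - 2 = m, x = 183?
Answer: -18568/137 ≈ -135.53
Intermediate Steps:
T(C, m) = 2 + m
b(l, O) = 183*O
(W(-192) + 37328)/((-84 - 20*101) + b(-134, T(-9, 8))) = (-192 + 37328)/((-84 - 20*101) + 183*(2 + 8)) = 37136/((-84 - 2020) + 183*10) = 37136/(-2104 + 1830) = 37136/(-274) = 37136*(-1/274) = -18568/137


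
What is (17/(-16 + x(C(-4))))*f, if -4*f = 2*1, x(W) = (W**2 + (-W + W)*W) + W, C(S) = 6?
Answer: -17/52 ≈ -0.32692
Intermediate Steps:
x(W) = W + W**2 (x(W) = (W**2 + 0*W) + W = (W**2 + 0) + W = W**2 + W = W + W**2)
f = -1/2 ≈ -0.50000
(17/(-16 + x(C(-4))))*f = (17/(-16 + 6*(1 + 6)))*(-1/2) = (17/(-16 + 6*7))*(-1/2) = (17/(-16 + 42))*(-1/2) = (17/26)*(-1/2) = -17/52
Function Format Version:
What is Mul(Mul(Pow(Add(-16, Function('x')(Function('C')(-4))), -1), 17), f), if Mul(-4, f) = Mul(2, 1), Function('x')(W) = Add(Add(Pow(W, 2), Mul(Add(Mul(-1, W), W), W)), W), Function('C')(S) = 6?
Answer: Rational(-17, 52) ≈ -0.32692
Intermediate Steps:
Function('x')(W) = Add(W, Pow(W, 2)) (Function('x')(W) = Add(Add(Pow(W, 2), Mul(0, W)), W) = Add(Add(Pow(W, 2), 0), W) = Add(Pow(W, 2), W) = Add(W, Pow(W, 2)))
f = Rational(-1, 2) (f = Mul(Rational(-1, 4), Mul(2, 1)) = Mul(Rational(-1, 4), 2) = Rational(-1, 2) ≈ -0.50000)
Mul(Mul(Pow(Add(-16, Function('x')(Function('C')(-4))), -1), 17), f) = Mul(Mul(Pow(Add(-16, Mul(6, Add(1, 6))), -1), 17), Rational(-1, 2)) = Mul(Mul(Pow(Add(-16, Mul(6, 7)), -1), 17), Rational(-1, 2)) = Mul(Mul(Pow(Add(-16, 42), -1), 17), Rational(-1, 2)) = Mul(Mul(Pow(26, -1), 17), Rational(-1, 2)) = Mul(Mul(Rational(1, 26), 17), Rational(-1, 2)) = Mul(Rational(17, 26), Rational(-1, 2)) = Rational(-17, 52)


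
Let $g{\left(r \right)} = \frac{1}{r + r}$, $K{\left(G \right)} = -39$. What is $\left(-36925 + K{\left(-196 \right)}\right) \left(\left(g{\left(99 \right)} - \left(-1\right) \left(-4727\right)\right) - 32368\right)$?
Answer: $\frac{135746759938}{99} \approx 1.3712 \cdot 10^{9}$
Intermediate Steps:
$g{\left(r \right)} = \frac{1}{2 r}$
$\left(-36925 + K{\left(-196 \right)}\right) \left(\left(g{\left(99 \right)} - \left(-1\right) \left(-4727\right)\right) - 32368\right) = \left(-36925 - 39\right) \left(\left(\frac{1}{2 \cdot 99} - \left(-1\right) \left(-4727\right)\right) - 32368\right) = - 36964 \left(\left(\frac{1}{2} \cdot \frac{1}{99} - 4727\right) - 32368\right) = - 36964 \left(\left(\frac{1}{198} - 4727\right) - 32368\right) = - 36964 \left(- \frac{935945}{198} - 32368\right) = \left(-36964\right) \left(- \frac{7344809}{198}\right) = \frac{135746759938}{99}$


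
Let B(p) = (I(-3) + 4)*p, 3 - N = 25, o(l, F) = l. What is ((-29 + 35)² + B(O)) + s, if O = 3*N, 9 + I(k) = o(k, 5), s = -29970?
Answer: -29406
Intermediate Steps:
N = -22 (N = 3 - 1*25 = 3 - 25 = -22)
I(k) = -9 + k
O = -66 (O = 3*(-22) = -66)
B(p) = -8*p (B(p) = ((-9 - 3) + 4)*p = (-12 + 4)*p = -8*p)
((-29 + 35)² + B(O)) + s = ((-29 + 35)² - 8*(-66)) - 29970 = (6² + 528) - 29970 = (36 + 528) - 29970 = 564 - 29970 = -29406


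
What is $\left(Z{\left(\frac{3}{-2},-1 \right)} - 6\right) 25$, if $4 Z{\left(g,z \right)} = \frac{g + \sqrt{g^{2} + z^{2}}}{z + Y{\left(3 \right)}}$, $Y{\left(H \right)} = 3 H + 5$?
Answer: $- \frac{15675}{104} + \frac{25 \sqrt{13}}{104} \approx -149.85$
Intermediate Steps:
$Y{\left(H \right)} = 5 + 3 H$
$Z{\left(g,z \right)} = \frac{g + \sqrt{g^{2} + z^{2}}}{4 \left(14 + z\right)}$ ($Z{\left(g,z \right)} = \frac{\left(g + \sqrt{g^{2} + z^{2}}\right) \frac{1}{z + \left(5 + 3 \cdot 3\right)}}{4} = \frac{\left(g + \sqrt{g^{2} + z^{2}}\right) \frac{1}{z + \left(5 + 9\right)}}{4} = \frac{\left(g + \sqrt{g^{2} + z^{2}}\right) \frac{1}{z + 14}}{4} = \frac{\left(g + \sqrt{g^{2} + z^{2}}\right) \frac{1}{14 + z}}{4} = \frac{\frac{1}{14 + z} \left(g + \sqrt{g^{2} + z^{2}}\right)}{4} = \frac{g + \sqrt{g^{2} + z^{2}}}{4 \left(14 + z\right)}$)
$\left(Z{\left(\frac{3}{-2},-1 \right)} - 6\right) 25 = \left(\frac{\frac{3}{-2} + \sqrt{\left(\frac{3}{-2}\right)^{2} + \left(-1\right)^{2}}}{4 \left(14 - 1\right)} - 6\right) 25 = \left(\frac{3 \left(- \frac{1}{2}\right) + \sqrt{\left(3 \left(- \frac{1}{2}\right)\right)^{2} + 1}}{4 \cdot 13} - 6\right) 25 = \left(\frac{1}{4} \cdot \frac{1}{13} \left(- \frac{3}{2} + \sqrt{\left(- \frac{3}{2}\right)^{2} + 1}\right) - 6\right) 25 = \left(\frac{1}{4} \cdot \frac{1}{13} \left(- \frac{3}{2} + \sqrt{\frac{9}{4} + 1}\right) - 6\right) 25 = \left(\frac{1}{4} \cdot \frac{1}{13} \left(- \frac{3}{2} + \sqrt{\frac{13}{4}}\right) - 6\right) 25 = \left(\frac{1}{4} \cdot \frac{1}{13} \left(- \frac{3}{2} + \frac{\sqrt{13}}{2}\right) - 6\right) 25 = \left(\left(- \frac{3}{104} + \frac{\sqrt{13}}{104}\right) - 6\right) 25 = \left(- \frac{627}{104} + \frac{\sqrt{13}}{104}\right) 25 = - \frac{15675}{104} + \frac{25 \sqrt{13}}{104}$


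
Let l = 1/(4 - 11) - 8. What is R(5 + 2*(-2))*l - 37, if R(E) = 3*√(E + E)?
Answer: -37 - 171*√2/7 ≈ -71.547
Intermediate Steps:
l = -57/7 (l = 1/(-7) - 8 = -⅐ - 8 = -57/7 ≈ -8.1429)
R(E) = 3*√2*√E (R(E) = 3*√(2*E) = 3*(√2*√E) = 3*√2*√E)
R(5 + 2*(-2))*l - 37 = (3*√2*√(5 + 2*(-2)))*(-57/7) - 37 = (3*√2*√(5 - 4))*(-57/7) - 37 = (3*√2*√1)*(-57/7) - 37 = (3*√2*1)*(-57/7) - 37 = (3*√2)*(-57/7) - 37 = -171*√2/7 - 37 = -37 - 171*√2/7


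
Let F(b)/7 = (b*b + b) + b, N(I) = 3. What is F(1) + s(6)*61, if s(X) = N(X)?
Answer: 204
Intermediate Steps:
s(X) = 3
F(b) = 7*b**2 + 14*b (F(b) = 7*((b*b + b) + b) = 7*((b**2 + b) + b) = 7*((b + b**2) + b) = 7*(b**2 + 2*b) = 7*b**2 + 14*b)
F(1) + s(6)*61 = 7*1*(2 + 1) + 3*61 = 7*1*3 + 183 = 21 + 183 = 204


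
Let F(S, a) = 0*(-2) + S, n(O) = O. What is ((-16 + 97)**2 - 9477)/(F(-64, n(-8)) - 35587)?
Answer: 2916/35651 ≈ 0.081793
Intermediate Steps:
F(S, a) = S (F(S, a) = 0 + S = S)
((-16 + 97)**2 - 9477)/(F(-64, n(-8)) - 35587) = ((-16 + 97)**2 - 9477)/(-64 - 35587) = (81**2 - 9477)/(-35651) = (6561 - 9477)*(-1/35651) = -2916*(-1/35651) = 2916/35651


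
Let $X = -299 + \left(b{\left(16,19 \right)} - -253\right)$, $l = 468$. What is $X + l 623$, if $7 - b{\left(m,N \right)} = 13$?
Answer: $291512$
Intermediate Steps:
$b{\left(m,N \right)} = -6$ ($b{\left(m,N \right)} = 7 - 13 = -6$)
$X = -52$ ($X = -299 - -247 = -299 + \left(-6 + 253\right) = -299 + 247 = -52$)
$X + l 623 = -52 + 468 \cdot 623 = -52 + 291564 = 291512$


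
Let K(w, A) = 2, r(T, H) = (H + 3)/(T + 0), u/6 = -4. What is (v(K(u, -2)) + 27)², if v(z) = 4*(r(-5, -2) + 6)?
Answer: 63001/25 ≈ 2520.0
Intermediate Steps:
u = -24 (u = 6*(-4) = -24)
r(T, H) = (3 + H)/T
v(z) = 116/5 (v(z) = 4*((3 - 2)/(-5) + 6) = 4*(-⅕*1 + 6) = 4*(-⅕ + 6) = 4*(29/5) = 116/5)
(v(K(u, -2)) + 27)² = (116/5 + 27)² = (251/5)² = 63001/25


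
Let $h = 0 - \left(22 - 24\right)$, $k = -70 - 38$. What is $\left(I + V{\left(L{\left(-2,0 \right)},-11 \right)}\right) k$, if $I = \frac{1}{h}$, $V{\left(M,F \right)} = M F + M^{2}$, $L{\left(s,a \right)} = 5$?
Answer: $3186$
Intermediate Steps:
$k = -108$
$h = 2$ ($h = 0 - \left(22 - 24\right) = 0 - -2 = 0 + 2 = 2$)
$V{\left(M,F \right)} = M^{2} + F M$ ($V{\left(M,F \right)} = F M + M^{2} = M^{2} + F M$)
$I = \frac{1}{2} \approx 0.5$
$\left(I + V{\left(L{\left(-2,0 \right)},-11 \right)}\right) k = \left(\frac{1}{2} + 5 \left(-11 + 5\right)\right) \left(-108\right) = \left(\frac{1}{2} + 5 \left(-6\right)\right) \left(-108\right) = \left(\frac{1}{2} - 30\right) \left(-108\right) = \left(- \frac{59}{2}\right) \left(-108\right) = 3186$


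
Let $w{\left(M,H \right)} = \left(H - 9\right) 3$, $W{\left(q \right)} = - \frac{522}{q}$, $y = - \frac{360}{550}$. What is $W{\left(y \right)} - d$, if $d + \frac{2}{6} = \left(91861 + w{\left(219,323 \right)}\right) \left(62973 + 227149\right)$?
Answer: $- \frac{161545147009}{6} \approx -2.6924 \cdot 10^{10}$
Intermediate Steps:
$y = - \frac{36}{55}$ ($y = \left(-360\right) \frac{1}{550} = - \frac{36}{55} \approx -0.65455$)
$w{\left(M,H \right)} = -27 + 3 H$ ($w{\left(M,H \right)} = \left(-9 + H\right) 3 = -27 + 3 H$)
$d = \frac{80772575897}{3}$ ($d = - \frac{1}{3} + \left(91861 + \left(-27 + 3 \cdot 323\right)\right) \left(62973 + 227149\right) = - \frac{1}{3} + \left(91861 + \left(-27 + 969\right)\right) 290122 = - \frac{1}{3} + \left(91861 + 942\right) 290122 = - \frac{1}{3} + 92803 \cdot 290122 = - \frac{1}{3} + 26924191966 = \frac{80772575897}{3} \approx 2.6924 \cdot 10^{10}$)
$W{\left(y \right)} - d = - \frac{522}{- \frac{36}{55}} - \frac{80772575897}{3} = \left(-522\right) \left(- \frac{55}{36}\right) - \frac{80772575897}{3} = \frac{1595}{2} - \frac{80772575897}{3} = - \frac{161545147009}{6}$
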